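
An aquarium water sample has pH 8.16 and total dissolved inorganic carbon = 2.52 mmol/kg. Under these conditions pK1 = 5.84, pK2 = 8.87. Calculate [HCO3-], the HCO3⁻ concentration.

α₁ = 1 / (1 + [H⁺]/K1 + K2/[H⁺]) = 1 / (1 + 10^-2.32 + 10^-0.71)
   = 1 / (1 + 0.0047863 + 0.19498) = 1/1.1998 = 0.8335
[HCO3⁻] = α₁ × DIC = 0.8335 × 2.52 = 2.10 mmol/kg

[HCO3⁻] = 2.10 mmol/kg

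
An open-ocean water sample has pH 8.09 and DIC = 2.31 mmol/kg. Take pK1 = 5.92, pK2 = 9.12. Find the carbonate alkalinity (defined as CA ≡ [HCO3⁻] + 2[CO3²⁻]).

CA = 2.49 mmol/kg

CA = [HCO3⁻] + 2[CO3²⁻] = (α₁ + 2α₂)·DIC
At pH 8.09: [H⁺]/K1 = 10^-2.17 = 0.0067608, K2/[H⁺] = 10^-1.03 = 0.093325
α₁ = 1/(1 + 0.0067608 + 0.093325) = 1/1.1001 = 0.9090; α₂ = α₁·K2/[H⁺] = 0.08483
α₁ + 2α₂ = 1.0787
CA = 1.0787 × 2.31 = 2.49 mmol/kg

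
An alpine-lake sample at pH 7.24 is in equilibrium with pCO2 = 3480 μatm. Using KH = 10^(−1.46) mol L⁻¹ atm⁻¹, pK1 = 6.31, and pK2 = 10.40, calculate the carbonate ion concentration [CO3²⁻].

[CO2*] = KH · pCO2 = 10^(−1.46) × 3480×10^-6 = 1.207×10^-4 mol/L
α₀ = 1/(1 + K1/[H⁺] + K1K2/[H⁺]²) = 1/(1 + 10^+0.93 + 10^-2.23) = 0.1051
DIC = [CO2*]/α₀ = 1.207×10^-4 / 0.1051 = 1.148 mmol/L
[CO3²⁻] = α₂·DIC; α₂ = 0.0006187, so [CO3²⁻] = 0.0006187 × 1.148 = 0.000711 mmol/L = 0.711 μmol/L

[CO3²⁻] = 0.711 μmol/L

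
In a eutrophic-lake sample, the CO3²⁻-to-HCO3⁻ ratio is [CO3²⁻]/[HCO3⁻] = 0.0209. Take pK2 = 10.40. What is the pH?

From K2 = [H⁺][CO3²⁻]/[HCO3⁻]:  pH = pK2 + log₁₀([CO3²⁻]/[HCO3⁻])
log₁₀(0.0209) = -1.680
pH = 10.40 + (-1.680) = 8.72

pH = 8.72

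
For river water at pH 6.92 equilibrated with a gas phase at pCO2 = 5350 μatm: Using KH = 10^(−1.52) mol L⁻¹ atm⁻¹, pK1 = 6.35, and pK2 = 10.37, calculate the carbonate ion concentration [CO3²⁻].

[CO2*] = KH · pCO2 = 10^(−1.52) × 5350×10^-6 = 1.616×10^-4 mol/L
α₀ = 1/(1 + K1/[H⁺] + K1K2/[H⁺]²) = 1/(1 + 10^+0.57 + 10^-2.88) = 0.2120
DIC = [CO2*]/α₀ = 1.616×10^-4 / 0.2120 = 0.7621 mmol/L
[CO3²⁻] = α₂·DIC; α₂ = 0.0002795, so [CO3²⁻] = 0.0002795 × 0.7621 = 0.000213 mmol/L = 0.213 μmol/L

[CO3²⁻] = 0.213 μmol/L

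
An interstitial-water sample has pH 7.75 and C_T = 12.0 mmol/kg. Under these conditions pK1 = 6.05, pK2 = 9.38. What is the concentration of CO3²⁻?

[CO3²⁻] = 0.270 mmol/kg

α₂ = 1 / (1 + [H⁺]/K2 + [H⁺]²/(K1K2)) = 1 / (1 + 10^+1.63 + 10^-0.07)
   = 1 / (1 + 42.658 + 0.85114) = 1/44.509 = 0.02247
[CO3²⁻] = α₂ × DIC = 0.02247 × 12.0 = 0.270 mmol/kg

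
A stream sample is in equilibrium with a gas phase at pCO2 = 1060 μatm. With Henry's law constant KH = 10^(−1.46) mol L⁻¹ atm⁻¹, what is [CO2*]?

KH = 10^(−1.46) = 3.467×10^-2 mol L⁻¹ atm⁻¹
[CO2*] = KH · pCO2 = 3.467×10^-2 × 1060×10^-6 atm = 3.68×10^-5 mol/L

[CO2*] = 36.8 μmol/L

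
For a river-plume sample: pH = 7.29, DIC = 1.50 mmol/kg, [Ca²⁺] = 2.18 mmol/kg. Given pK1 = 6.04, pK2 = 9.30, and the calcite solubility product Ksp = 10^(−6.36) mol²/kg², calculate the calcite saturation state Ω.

Ω = 0.0687

α₂ = 1 / (1 + [H⁺]/K2 + [H⁺]²/(K1K2)) = 1 / (1 + 10^+2.01 + 10^+0.76)
   = 1 / (1 + 102.33 + 5.7544) = 1/109.08 = 0.009167
[CO3²⁻] = α₂ × DIC = 0.009167 × 1.50 = 0.01375 mmol/kg = 13.75 μmol/kg
Ksp = 10^(−6.36) = 4.365×10^-7
Ω = [Ca²⁺][CO3²⁻]/Ksp = (2.18×10^-3)(1.375×10^-5) / 4.365×10^-7 = 0.0687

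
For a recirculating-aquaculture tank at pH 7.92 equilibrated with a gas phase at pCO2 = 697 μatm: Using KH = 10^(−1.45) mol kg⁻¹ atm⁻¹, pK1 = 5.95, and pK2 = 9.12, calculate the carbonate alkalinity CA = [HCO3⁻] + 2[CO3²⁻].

CA = 2.60 mmol/kg

[CO2*] = KH · pCO2 = 10^(−1.45) × 697×10^-6 = 2.473×10^-5 mol/kg
α₀ = 1/(1 + K1/[H⁺] + K1K2/[H⁺]²) = 1/(1 + 10^+1.97 + 10^+0.77) = 0.009979
DIC = [CO2*]/α₀ = 2.473×10^-5 / 0.009979 = 2.478 mmol/kg
CA = (α₁ + 2α₂)·DIC = (0.9313 + 2×0.05876) × 2.478 = 2.60 mmol/kg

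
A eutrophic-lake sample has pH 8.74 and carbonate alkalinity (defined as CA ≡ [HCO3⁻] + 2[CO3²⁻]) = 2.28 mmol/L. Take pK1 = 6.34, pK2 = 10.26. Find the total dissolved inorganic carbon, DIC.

DIC = 2.22 mmol/L

CA = [HCO3⁻] + 2[CO3²⁻] = (α₁ + 2α₂)·DIC
At pH 8.74: [H⁺]/K1 = 10^-2.40 = 0.0039811, K2/[H⁺] = 10^-1.52 = 0.030200
α₁ = 1/(1 + 0.0039811 + 0.030200) = 1/1.0342 = 0.9669; α₂ = α₁·K2/[H⁺] = 0.02920
α₁ + 2α₂ = 1.0254
DIC = CA / (α₁ + 2α₂) = 2.28 / 1.0254 = 2.22 mmol/L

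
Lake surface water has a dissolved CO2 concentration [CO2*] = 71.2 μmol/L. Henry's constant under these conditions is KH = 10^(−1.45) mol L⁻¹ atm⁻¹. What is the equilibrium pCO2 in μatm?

KH = 10^(−1.45) = 3.548×10^-2 mol L⁻¹ atm⁻¹
pCO2 = [CO2*]/KH = 71.2×10^-6 / 3.548×10^-2 = 2.01×10^-3 atm = 2010 μatm

pCO2 = 2010 μatm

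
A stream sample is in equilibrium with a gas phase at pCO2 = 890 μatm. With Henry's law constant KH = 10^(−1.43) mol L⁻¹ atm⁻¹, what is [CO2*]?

KH = 10^(−1.43) = 3.715×10^-2 mol L⁻¹ atm⁻¹
[CO2*] = KH · pCO2 = 3.715×10^-2 × 890×10^-6 atm = 3.31×10^-5 mol/L

[CO2*] = 33.1 μmol/L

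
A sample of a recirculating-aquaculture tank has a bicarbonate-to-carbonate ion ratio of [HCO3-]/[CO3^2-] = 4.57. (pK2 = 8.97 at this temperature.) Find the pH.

From K2 = [H⁺][CO3^2-]/[HCO3-]:  pH = pK2 − log₁₀([HCO3-]/[CO3^2-])
log₁₀(4.57) = +0.660
pH = 8.97 − (+0.660) = 8.31

pH = 8.31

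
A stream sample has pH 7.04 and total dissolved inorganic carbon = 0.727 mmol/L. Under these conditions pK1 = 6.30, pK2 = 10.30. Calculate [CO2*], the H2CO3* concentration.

α₀ = 1 / (1 + K1/[H⁺] + K1K2/[H⁺]²) = 1 / (1 + 10^+0.74 + 10^-2.52)
   = 1 / (1 + 5.4954 + 0.0030200) = 1/6.4984 = 0.1539
[CO2*] = α₀ × DIC = 0.1539 × 0.727 = 0.112 mmol/L

[CO2*] = 0.112 mmol/L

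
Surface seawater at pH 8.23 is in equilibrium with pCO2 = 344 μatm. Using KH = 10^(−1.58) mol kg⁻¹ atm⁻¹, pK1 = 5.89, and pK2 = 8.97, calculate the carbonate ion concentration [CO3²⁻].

[CO3²⁻] = 0.360 mmol/kg

[CO2*] = KH · pCO2 = 10^(−1.58) × 344×10^-6 = 9.048×10^-6 mol/kg
α₀ = 1/(1 + K1/[H⁺] + K1K2/[H⁺]²) = 1/(1 + 10^+2.34 + 10^+1.60) = 0.003852
DIC = [CO2*]/α₀ = 9.048×10^-6 / 0.003852 = 2.349 mmol/kg
[CO3²⁻] = α₂·DIC; α₂ = 0.1534, so [CO3²⁻] = 0.1534 × 2.349 = 0.360 mmol/kg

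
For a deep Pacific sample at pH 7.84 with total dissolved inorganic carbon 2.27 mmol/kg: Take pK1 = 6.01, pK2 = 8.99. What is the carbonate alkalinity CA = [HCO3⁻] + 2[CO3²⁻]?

CA = 2.39 mmol/kg

CA = [HCO3⁻] + 2[CO3²⁻] = (α₁ + 2α₂)·DIC
At pH 7.84: [H⁺]/K1 = 10^-1.83 = 0.014791, K2/[H⁺] = 10^-1.15 = 0.070795
α₁ = 1/(1 + 0.014791 + 0.070795) = 1/1.0856 = 0.9212; α₂ = α₁·K2/[H⁺] = 0.06521
α₁ + 2α₂ = 1.0516
CA = 1.0516 × 2.27 = 2.39 mmol/kg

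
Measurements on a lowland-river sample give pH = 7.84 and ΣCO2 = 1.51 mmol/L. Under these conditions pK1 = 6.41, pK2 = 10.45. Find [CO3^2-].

α₂ = 1 / (1 + [H⁺]/K2 + [H⁺]²/(K1K2)) = 1 / (1 + 10^+2.61 + 10^+1.18)
   = 1 / (1 + 407.38 + 15.136) = 1/423.52 = 0.002361
[CO3²⁻] = α₂ × DIC = 0.002361 × 1.51 = 0.00357 mmol/L = 3.57 μmol/L

[CO3²⁻] = 3.57 μmol/L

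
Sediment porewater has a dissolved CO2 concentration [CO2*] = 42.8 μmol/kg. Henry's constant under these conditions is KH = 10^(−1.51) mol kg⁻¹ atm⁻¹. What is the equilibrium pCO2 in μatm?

pCO2 = 1380 μatm

KH = 10^(−1.51) = 3.090×10^-2 mol kg⁻¹ atm⁻¹
pCO2 = [CO2*]/KH = 42.8×10^-6 / 3.090×10^-2 = 1.38×10^-3 atm = 1380 μatm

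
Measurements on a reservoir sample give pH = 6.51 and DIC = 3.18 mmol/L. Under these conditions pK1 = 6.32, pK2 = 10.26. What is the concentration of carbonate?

α₂ = 1 / (1 + [H⁺]/K2 + [H⁺]²/(K1K2)) = 1 / (1 + 10^+3.75 + 10^+3.56)
   = 1 / (1 + 5623.4 + 3630.8) = 1/9255.2 = 0.0001080
[CO3²⁻] = α₂ × DIC = 0.0001080 × 3.18 = 0.000344 mmol/L = 0.344 μmol/L

[CO3²⁻] = 0.344 μmol/L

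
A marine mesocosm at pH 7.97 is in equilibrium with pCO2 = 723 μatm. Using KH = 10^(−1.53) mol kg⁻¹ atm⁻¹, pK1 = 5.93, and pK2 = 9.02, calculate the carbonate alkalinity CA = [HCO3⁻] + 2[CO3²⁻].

[CO2*] = KH · pCO2 = 10^(−1.53) × 723×10^-6 = 2.134×10^-5 mol/kg
α₀ = 1/(1 + K1/[H⁺] + K1K2/[H⁺]²) = 1/(1 + 10^+2.04 + 10^+0.99) = 0.008304
DIC = [CO2*]/α₀ = 2.134×10^-5 / 0.008304 = 2.569 mmol/kg
CA = (α₁ + 2α₂)·DIC = (0.9105 + 2×0.08115) × 2.569 = 2.76 mmol/kg

CA = 2.76 mmol/kg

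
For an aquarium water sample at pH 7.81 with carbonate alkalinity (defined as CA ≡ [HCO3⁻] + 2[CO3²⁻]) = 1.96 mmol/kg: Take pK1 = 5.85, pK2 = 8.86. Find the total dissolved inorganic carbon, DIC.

CA = [HCO3⁻] + 2[CO3²⁻] = (α₁ + 2α₂)·DIC
At pH 7.81: [H⁺]/K1 = 10^-1.96 = 0.010965, K2/[H⁺] = 10^-1.05 = 0.089125
α₁ = 1/(1 + 0.010965 + 0.089125) = 1/1.1001 = 0.9090; α₂ = α₁·K2/[H⁺] = 0.08102
α₁ + 2α₂ = 1.0710
DIC = CA / (α₁ + 2α₂) = 1.96 / 1.0710 = 1.83 mmol/kg

DIC = 1.83 mmol/kg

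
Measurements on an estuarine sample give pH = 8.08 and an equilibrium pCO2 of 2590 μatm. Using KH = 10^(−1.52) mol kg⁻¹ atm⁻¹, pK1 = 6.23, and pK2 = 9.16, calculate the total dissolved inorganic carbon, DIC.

[CO2*] = KH · pCO2 = 10^(−1.52) × 2590×10^-6 = 7.822×10^-5 mol/kg
α₀ = 1/(1 + K1/[H⁺] + K1K2/[H⁺]²) = 1/(1 + 10^+1.85 + 10^+0.77) = 0.01287
DIC = [CO2*]/α₀ = 7.822×10^-5 / 0.01287 = 6.08 mmol/kg

DIC = 6.08 mmol/kg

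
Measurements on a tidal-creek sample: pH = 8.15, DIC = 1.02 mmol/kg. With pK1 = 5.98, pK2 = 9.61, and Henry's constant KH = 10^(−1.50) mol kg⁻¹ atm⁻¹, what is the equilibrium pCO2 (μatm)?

pCO2 = 209 μatm

α₀ = 1 / (1 + K1/[H⁺] + K1K2/[H⁺]²) = 1 / (1 + 10^+2.17 + 10^+0.71)
   = 1 / (1 + 147.91 + 5.1286) = 1/154.04 = 0.006492
[CO2*] = α₀ × DIC = 0.006492 × 1.02 = 0.006622 mmol/kg = 6.622 μmol/kg
pCO2 = [CO2*]/KH = 6.622×10^-6 / 3.162×10^-2 = 209 μatm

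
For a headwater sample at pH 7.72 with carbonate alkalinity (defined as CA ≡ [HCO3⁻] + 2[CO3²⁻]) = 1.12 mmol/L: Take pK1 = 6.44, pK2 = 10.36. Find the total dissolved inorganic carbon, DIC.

CA = [HCO3⁻] + 2[CO3²⁻] = (α₁ + 2α₂)·DIC
At pH 7.72: [H⁺]/K1 = 10^-1.28 = 0.052481, K2/[H⁺] = 10^-2.64 = 0.0022909
α₁ = 1/(1 + 0.052481 + 0.0022909) = 1/1.0548 = 0.9481; α₂ = α₁·K2/[H⁺] = 0.002172
α₁ + 2α₂ = 0.9524
DIC = CA / (α₁ + 2α₂) = 1.12 / 0.9524 = 1.18 mmol/L

DIC = 1.18 mmol/L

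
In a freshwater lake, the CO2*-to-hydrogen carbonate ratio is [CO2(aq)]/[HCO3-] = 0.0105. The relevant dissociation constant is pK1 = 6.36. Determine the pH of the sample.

From K1 = [H⁺][HCO3-]/[CO2(aq)]:  pH = pK1 − log₁₀([CO2(aq)]/[HCO3-])
log₁₀(0.0105) = -1.979
pH = 6.36 − (-1.979) = 8.34

pH = 8.34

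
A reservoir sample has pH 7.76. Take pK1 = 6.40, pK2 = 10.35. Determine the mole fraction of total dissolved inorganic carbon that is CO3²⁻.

α₂ = 1 / (1 + [H⁺]/K2 + [H⁺]²/(K1K2)) = 1 / (1 + 10^+2.59 + 10^+1.23)
   = 1 / (1 + 389.05 + 16.982) = 1/407.03 = 0.002457

α₂ = 0.00246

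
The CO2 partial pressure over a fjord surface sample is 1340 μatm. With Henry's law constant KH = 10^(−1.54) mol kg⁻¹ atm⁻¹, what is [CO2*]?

KH = 10^(−1.54) = 2.884×10^-2 mol kg⁻¹ atm⁻¹
[CO2*] = KH · pCO2 = 2.884×10^-2 × 1340×10^-6 atm = 3.86×10^-5 mol/kg

[CO2*] = 38.6 μmol/kg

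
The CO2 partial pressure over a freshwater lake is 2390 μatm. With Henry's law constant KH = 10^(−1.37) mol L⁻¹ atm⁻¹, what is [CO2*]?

KH = 10^(−1.37) = 4.266×10^-2 mol L⁻¹ atm⁻¹
[CO2*] = KH · pCO2 = 4.266×10^-2 × 2390×10^-6 atm = 1.02×10^-4 mol/L

[CO2*] = 102 μmol/L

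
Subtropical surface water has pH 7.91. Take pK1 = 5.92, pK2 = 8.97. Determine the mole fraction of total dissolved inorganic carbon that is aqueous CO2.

α₀ = 0.00933

α₀ = 1 / (1 + K1/[H⁺] + K1K2/[H⁺]²) = 1 / (1 + 10^+1.99 + 10^+0.93)
   = 1 / (1 + 97.724 + 8.5114) = 1/107.24 = 0.009325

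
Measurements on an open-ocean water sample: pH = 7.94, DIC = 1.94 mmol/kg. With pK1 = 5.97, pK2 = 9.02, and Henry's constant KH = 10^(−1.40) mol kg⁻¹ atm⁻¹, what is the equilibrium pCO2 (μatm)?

α₀ = 1 / (1 + K1/[H⁺] + K1K2/[H⁺]²) = 1 / (1 + 10^+1.97 + 10^+0.89)
   = 1 / (1 + 93.325 + 7.7625) = 1/102.09 = 0.009795
[CO2*] = α₀ × DIC = 0.009795 × 1.94 = 0.01900 mmol/kg = 19.00 μmol/kg
pCO2 = [CO2*]/KH = 1.900×10^-5 / 3.981×10^-2 = 477 μatm

pCO2 = 477 μatm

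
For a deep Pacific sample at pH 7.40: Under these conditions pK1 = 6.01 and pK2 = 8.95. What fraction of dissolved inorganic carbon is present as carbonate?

α₂ = 1 / (1 + [H⁺]/K2 + [H⁺]²/(K1K2)) = 1 / (1 + 10^+1.55 + 10^+0.16)
   = 1 / (1 + 35.481 + 1.4454) = 1/37.927 = 0.02637

α₂ = 0.0264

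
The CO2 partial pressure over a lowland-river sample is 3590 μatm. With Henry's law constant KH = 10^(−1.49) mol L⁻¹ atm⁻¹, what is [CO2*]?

KH = 10^(−1.49) = 3.236×10^-2 mol L⁻¹ atm⁻¹
[CO2*] = KH · pCO2 = 3.236×10^-2 × 3590×10^-6 atm = 1.16×10^-4 mol/L

[CO2*] = 116 μmol/L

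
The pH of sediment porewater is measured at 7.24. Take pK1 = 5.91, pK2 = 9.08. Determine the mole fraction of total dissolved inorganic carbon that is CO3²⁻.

α₂ = 0.0136

α₂ = 1 / (1 + [H⁺]/K2 + [H⁺]²/(K1K2)) = 1 / (1 + 10^+1.84 + 10^+0.51)
   = 1 / (1 + 69.183 + 3.2359) = 1/73.419 = 0.01362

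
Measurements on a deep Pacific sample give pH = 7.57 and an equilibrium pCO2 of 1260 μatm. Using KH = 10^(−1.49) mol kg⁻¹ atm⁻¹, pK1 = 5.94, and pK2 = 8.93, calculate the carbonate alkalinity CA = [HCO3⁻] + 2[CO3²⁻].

CA = 1.89 mmol/kg

[CO2*] = KH · pCO2 = 10^(−1.49) × 1260×10^-6 = 4.077×10^-5 mol/kg
α₀ = 1/(1 + K1/[H⁺] + K1K2/[H⁺]²) = 1/(1 + 10^+1.63 + 10^+0.27) = 0.02197
DIC = [CO2*]/α₀ = 4.077×10^-5 / 0.02197 = 1.856 mmol/kg
CA = (α₁ + 2α₂)·DIC = (0.9371 + 2×0.04091) × 1.856 = 1.89 mmol/kg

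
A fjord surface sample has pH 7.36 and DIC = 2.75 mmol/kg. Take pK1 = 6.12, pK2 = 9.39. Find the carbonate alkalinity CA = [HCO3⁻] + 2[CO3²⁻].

CA = [HCO3⁻] + 2[CO3²⁻] = (α₁ + 2α₂)·DIC
At pH 7.36: [H⁺]/K1 = 10^-1.24 = 0.057544, K2/[H⁺] = 10^-2.03 = 0.0093325
α₁ = 1/(1 + 0.057544 + 0.0093325) = 1/1.0669 = 0.9373; α₂ = α₁·K2/[H⁺] = 0.008748
α₁ + 2α₂ = 0.9548
CA = 0.9548 × 2.75 = 2.63 mmol/kg

CA = 2.63 mmol/kg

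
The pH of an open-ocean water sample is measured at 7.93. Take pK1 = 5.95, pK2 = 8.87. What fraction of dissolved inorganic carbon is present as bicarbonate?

α₁ = 1 / (1 + [H⁺]/K1 + K2/[H⁺]) = 1 / (1 + 10^-1.98 + 10^-0.94)
   = 1 / (1 + 0.010471 + 0.11482) = 1/1.1253 = 0.8887

α₁ = 0.889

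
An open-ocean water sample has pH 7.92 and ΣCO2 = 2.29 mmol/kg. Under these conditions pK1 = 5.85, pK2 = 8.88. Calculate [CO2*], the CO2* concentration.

[CO2*] = 17.4 μmol/kg

α₀ = 1 / (1 + K1/[H⁺] + K1K2/[H⁺]²) = 1 / (1 + 10^+2.07 + 10^+1.11)
   = 1 / (1 + 117.49 + 12.882) = 1/131.37 = 0.007612
[CO2*] = α₀ × DIC = 0.007612 × 2.29 = 0.0174 mmol/kg = 17.4 μmol/kg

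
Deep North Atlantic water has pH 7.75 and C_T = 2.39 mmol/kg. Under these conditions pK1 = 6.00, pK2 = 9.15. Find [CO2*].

[CO2*] = 0.0402 mmol/kg

α₀ = 1 / (1 + K1/[H⁺] + K1K2/[H⁺]²) = 1 / (1 + 10^+1.75 + 10^+0.35)
   = 1 / (1 + 56.234 + 2.2387) = 1/59.473 = 0.01681
[CO2*] = α₀ × DIC = 0.01681 × 2.39 = 0.0402 mmol/kg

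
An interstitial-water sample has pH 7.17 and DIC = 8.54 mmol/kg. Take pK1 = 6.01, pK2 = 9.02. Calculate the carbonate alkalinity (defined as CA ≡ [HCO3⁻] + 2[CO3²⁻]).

CA = [HCO3⁻] + 2[CO3²⁻] = (α₁ + 2α₂)·DIC
At pH 7.17: [H⁺]/K1 = 10^-1.16 = 0.069183, K2/[H⁺] = 10^-1.85 = 0.014125
α₁ = 1/(1 + 0.069183 + 0.014125) = 1/1.0833 = 0.9231; α₂ = α₁·K2/[H⁺] = 0.01304
α₁ + 2α₂ = 0.9492
CA = 0.9492 × 8.54 = 8.11 mmol/kg

CA = 8.11 mmol/kg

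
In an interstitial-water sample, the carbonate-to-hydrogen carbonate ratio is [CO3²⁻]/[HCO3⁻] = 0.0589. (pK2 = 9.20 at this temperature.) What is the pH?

From K2 = [H⁺][CO3²⁻]/[HCO3⁻]:  pH = pK2 + log₁₀([CO3²⁻]/[HCO3⁻])
log₁₀(0.0589) = -1.230
pH = 9.20 + (-1.230) = 7.97

pH = 7.97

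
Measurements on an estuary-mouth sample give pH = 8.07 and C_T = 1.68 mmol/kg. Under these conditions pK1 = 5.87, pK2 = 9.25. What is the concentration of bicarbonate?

α₁ = 1 / (1 + [H⁺]/K1 + K2/[H⁺]) = 1 / (1 + 10^-2.20 + 10^-1.18)
   = 1 / (1 + 0.0063096 + 0.066069) = 1/1.0724 = 0.9325
[HCO3⁻] = α₁ × DIC = 0.9325 × 1.68 = 1.57 mmol/kg

[HCO3⁻] = 1.57 mmol/kg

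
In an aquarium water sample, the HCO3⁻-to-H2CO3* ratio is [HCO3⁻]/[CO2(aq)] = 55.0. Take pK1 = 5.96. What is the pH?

From K1 = [H⁺][HCO3⁻]/[CO2(aq)]:  pH = pK1 + log₁₀([HCO3⁻]/[CO2(aq)])
log₁₀(55.0) = +1.740
pH = 5.96 + (+1.740) = 7.70

pH = 7.70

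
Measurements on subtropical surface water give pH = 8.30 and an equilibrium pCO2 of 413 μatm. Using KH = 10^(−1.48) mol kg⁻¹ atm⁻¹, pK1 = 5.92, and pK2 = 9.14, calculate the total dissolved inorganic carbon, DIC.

DIC = 3.77 mmol/kg

[CO2*] = KH · pCO2 = 10^(−1.48) × 413×10^-6 = 1.368×10^-5 mol/kg
α₀ = 1/(1 + K1/[H⁺] + K1K2/[H⁺]²) = 1/(1 + 10^+2.38 + 10^+1.54) = 0.003629
DIC = [CO2*]/α₀ = 1.368×10^-5 / 0.003629 = 3.77 mmol/kg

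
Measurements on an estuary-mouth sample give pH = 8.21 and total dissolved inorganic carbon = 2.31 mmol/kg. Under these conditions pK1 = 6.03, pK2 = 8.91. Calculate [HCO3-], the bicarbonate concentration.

α₁ = 1 / (1 + [H⁺]/K1 + K2/[H⁺]) = 1 / (1 + 10^-2.18 + 10^-0.70)
   = 1 / (1 + 0.0066069 + 0.19953) = 1/1.2061 = 0.8291
[HCO3⁻] = α₁ × DIC = 0.8291 × 2.31 = 1.92 mmol/kg

[HCO3⁻] = 1.92 mmol/kg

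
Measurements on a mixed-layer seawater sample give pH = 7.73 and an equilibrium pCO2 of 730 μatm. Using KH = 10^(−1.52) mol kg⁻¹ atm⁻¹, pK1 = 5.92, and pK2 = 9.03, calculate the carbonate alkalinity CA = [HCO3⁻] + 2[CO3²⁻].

CA = 1.57 mmol/kg

[CO2*] = KH · pCO2 = 10^(−1.52) × 730×10^-6 = 2.205×10^-5 mol/kg
α₀ = 1/(1 + K1/[H⁺] + K1K2/[H⁺]²) = 1/(1 + 10^+1.81 + 10^+0.51) = 0.01453
DIC = [CO2*]/α₀ = 2.205×10^-5 / 0.01453 = 1.517 mmol/kg
CA = (α₁ + 2α₂)·DIC = (0.9384 + 2×0.04703) × 1.517 = 1.57 mmol/kg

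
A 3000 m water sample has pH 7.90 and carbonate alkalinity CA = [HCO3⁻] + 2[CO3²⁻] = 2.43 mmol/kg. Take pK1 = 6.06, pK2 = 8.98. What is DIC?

DIC = 2.29 mmol/kg

CA = [HCO3⁻] + 2[CO3²⁻] = (α₁ + 2α₂)·DIC
At pH 7.90: [H⁺]/K1 = 10^-1.84 = 0.014454, K2/[H⁺] = 10^-1.08 = 0.083176
α₁ = 1/(1 + 0.014454 + 0.083176) = 1/1.0976 = 0.9111; α₂ = α₁·K2/[H⁺] = 0.07578
α₁ + 2α₂ = 1.0626
DIC = CA / (α₁ + 2α₂) = 2.43 / 1.0626 = 2.29 mmol/kg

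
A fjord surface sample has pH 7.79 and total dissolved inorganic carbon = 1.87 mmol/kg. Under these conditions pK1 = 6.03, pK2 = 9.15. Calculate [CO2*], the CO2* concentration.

α₀ = 1 / (1 + K1/[H⁺] + K1K2/[H⁺]²) = 1 / (1 + 10^+1.76 + 10^+0.40)
   = 1 / (1 + 57.544 + 2.5119) = 1/61.056 = 0.01638
[CO2*] = α₀ × DIC = 0.01638 × 1.87 = 0.0306 mmol/kg

[CO2*] = 0.0306 mmol/kg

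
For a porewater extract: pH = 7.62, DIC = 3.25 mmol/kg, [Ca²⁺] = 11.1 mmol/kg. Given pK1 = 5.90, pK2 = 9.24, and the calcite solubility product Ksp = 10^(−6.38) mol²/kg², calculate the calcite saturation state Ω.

Ω = 1.99

α₂ = 1 / (1 + [H⁺]/K2 + [H⁺]²/(K1K2)) = 1 / (1 + 10^+1.62 + 10^-0.10)
   = 1 / (1 + 41.687 + 0.79433) = 1/43.481 = 0.02300
[CO3²⁻] = α₂ × DIC = 0.02300 × 3.25 = 0.07474 mmol/kg
Ksp = 10^(−6.38) = 4.169×10^-7
Ω = [Ca²⁺][CO3²⁻]/Ksp = (11.1×10^-3)(7.474×10^-5) / 4.169×10^-7 = 1.99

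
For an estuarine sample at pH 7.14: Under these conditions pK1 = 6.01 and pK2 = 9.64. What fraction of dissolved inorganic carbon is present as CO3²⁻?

α₂ = 1 / (1 + [H⁺]/K2 + [H⁺]²/(K1K2)) = 1 / (1 + 10^+2.50 + 10^+1.37)
   = 1 / (1 + 316.23 + 23.442) = 1/340.67 = 0.002935

α₂ = 0.00294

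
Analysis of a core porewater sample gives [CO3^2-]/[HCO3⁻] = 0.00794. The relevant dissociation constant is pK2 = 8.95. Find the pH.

pH = 6.85

From K2 = [H⁺][CO3^2-]/[HCO3⁻]:  pH = pK2 + log₁₀([CO3^2-]/[HCO3⁻])
log₁₀(0.00794) = -2.100
pH = 8.95 + (-2.100) = 6.85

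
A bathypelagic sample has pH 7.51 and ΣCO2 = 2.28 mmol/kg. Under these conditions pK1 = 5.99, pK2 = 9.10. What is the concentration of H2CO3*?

α₀ = 1 / (1 + K1/[H⁺] + K1K2/[H⁺]²) = 1 / (1 + 10^+1.52 + 10^-0.07)
   = 1 / (1 + 33.113 + 0.85114) = 1/34.964 = 0.02860
[CO2*] = α₀ × DIC = 0.02860 × 2.28 = 0.0652 mmol/kg

[CO2*] = 0.0652 mmol/kg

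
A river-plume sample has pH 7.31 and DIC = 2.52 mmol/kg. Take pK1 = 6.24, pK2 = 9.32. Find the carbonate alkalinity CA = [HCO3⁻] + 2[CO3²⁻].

CA = [HCO3⁻] + 2[CO3²⁻] = (α₁ + 2α₂)·DIC
At pH 7.31: [H⁺]/K1 = 10^-1.07 = 0.085114, K2/[H⁺] = 10^-2.01 = 0.0097724
α₁ = 1/(1 + 0.085114 + 0.0097724) = 1/1.0949 = 0.9133; α₂ = α₁·K2/[H⁺] = 0.008925
α₁ + 2α₂ = 0.9312
CA = 0.9312 × 2.52 = 2.35 mmol/kg

CA = 2.35 mmol/kg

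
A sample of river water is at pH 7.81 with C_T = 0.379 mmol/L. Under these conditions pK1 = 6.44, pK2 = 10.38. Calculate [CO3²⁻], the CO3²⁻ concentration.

α₂ = 1 / (1 + [H⁺]/K2 + [H⁺]²/(K1K2)) = 1 / (1 + 10^+2.57 + 10^+1.20)
   = 1 / (1 + 371.54 + 15.849) = 1/388.38 = 0.002575
[CO3²⁻] = α₂ × DIC = 0.002575 × 0.379 = 0.000976 mmol/L = 0.976 μmol/L

[CO3²⁻] = 0.976 μmol/L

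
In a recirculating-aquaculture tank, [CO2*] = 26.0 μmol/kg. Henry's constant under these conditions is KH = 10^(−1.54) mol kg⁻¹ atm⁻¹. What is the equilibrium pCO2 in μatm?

KH = 10^(−1.54) = 2.884×10^-2 mol kg⁻¹ atm⁻¹
pCO2 = [CO2*]/KH = 26.0×10^-6 / 2.884×10^-2 = 9.02×10^-4 atm = 902 μatm

pCO2 = 902 μatm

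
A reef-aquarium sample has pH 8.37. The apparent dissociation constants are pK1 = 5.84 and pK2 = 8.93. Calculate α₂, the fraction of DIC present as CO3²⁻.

α₂ = 0.215

α₂ = 1 / (1 + [H⁺]/K2 + [H⁺]²/(K1K2)) = 1 / (1 + 10^+0.56 + 10^-1.97)
   = 1 / (1 + 3.6308 + 0.010715) = 1/4.6415 = 0.2154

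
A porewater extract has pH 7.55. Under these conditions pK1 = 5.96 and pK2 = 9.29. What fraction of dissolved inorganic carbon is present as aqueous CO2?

α₀ = 0.0246

α₀ = 1 / (1 + K1/[H⁺] + K1K2/[H⁺]²) = 1 / (1 + 10^+1.59 + 10^-0.15)
   = 1 / (1 + 38.905 + 0.70795) = 1/40.612 = 0.02462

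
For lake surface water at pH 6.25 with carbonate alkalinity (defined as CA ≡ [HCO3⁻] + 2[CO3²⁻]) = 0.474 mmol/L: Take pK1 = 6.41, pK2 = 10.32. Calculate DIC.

CA = [HCO3⁻] + 2[CO3²⁻] = (α₁ + 2α₂)·DIC
At pH 6.25: [H⁺]/K1 = 10^0.16 = 1.4454, K2/[H⁺] = 10^-4.07 = 8.5114×10^-5
α₁ = 1/(1 + 1.4454 + 8.5114×10^-5) = 1/2.4455 = 0.4089; α₂ = α₁·K2/[H⁺] = 3.480×10^-5
α₁ + 2α₂ = 0.4090
DIC = CA / (α₁ + 2α₂) = 0.474 / 0.4090 = 1.16 mmol/L

DIC = 1.16 mmol/L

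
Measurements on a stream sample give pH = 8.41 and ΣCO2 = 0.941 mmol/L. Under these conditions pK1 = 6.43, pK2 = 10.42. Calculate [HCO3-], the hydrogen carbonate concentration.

[HCO3⁻] = 0.922 mmol/L

α₁ = 1 / (1 + [H⁺]/K1 + K2/[H⁺]) = 1 / (1 + 10^-1.98 + 10^-2.01)
   = 1 / (1 + 0.010471 + 0.0097724) = 1/1.0202 = 0.9802
[HCO3⁻] = α₁ × DIC = 0.9802 × 0.941 = 0.922 mmol/L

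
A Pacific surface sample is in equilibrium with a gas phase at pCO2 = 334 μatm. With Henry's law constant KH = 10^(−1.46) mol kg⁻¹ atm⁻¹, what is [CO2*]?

[CO2*] = 11.6 μmol/kg

KH = 10^(−1.46) = 3.467×10^-2 mol kg⁻¹ atm⁻¹
[CO2*] = KH · pCO2 = 3.467×10^-2 × 334×10^-6 atm = 1.16×10^-5 mol/kg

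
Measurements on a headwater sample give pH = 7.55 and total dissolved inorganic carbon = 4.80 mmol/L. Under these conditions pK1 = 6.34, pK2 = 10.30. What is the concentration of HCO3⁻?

[HCO3⁻] = 4.51 mmol/L

α₁ = 1 / (1 + [H⁺]/K1 + K2/[H⁺]) = 1 / (1 + 10^-1.21 + 10^-2.75)
   = 1 / (1 + 0.061660 + 0.0017783) = 1/1.0634 = 0.9403
[HCO3⁻] = α₁ × DIC = 0.9403 × 4.80 = 4.51 mmol/L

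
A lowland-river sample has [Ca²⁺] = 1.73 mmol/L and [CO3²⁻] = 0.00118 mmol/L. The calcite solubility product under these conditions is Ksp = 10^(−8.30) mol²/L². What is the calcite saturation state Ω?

Ksp = 10^(−8.30) = 5.012×10^-9
Ω = [Ca²⁺][CO3²⁻]/Ksp = (1.73×10^-3)(0.00118×10^-3) / 5.012×10^-9 = 0.407

Ω = 0.407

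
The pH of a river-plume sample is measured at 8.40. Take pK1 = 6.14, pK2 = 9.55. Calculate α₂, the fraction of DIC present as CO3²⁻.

α₂ = 1 / (1 + [H⁺]/K2 + [H⁺]²/(K1K2)) = 1 / (1 + 10^+1.15 + 10^-1.11)
   = 1 / (1 + 14.125 + 0.077625) = 1/15.203 = 0.06578

α₂ = 0.0658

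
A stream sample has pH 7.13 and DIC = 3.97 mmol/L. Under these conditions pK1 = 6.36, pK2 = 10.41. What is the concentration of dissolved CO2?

[CO2*] = 0.576 mmol/L

α₀ = 1 / (1 + K1/[H⁺] + K1K2/[H⁺]²) = 1 / (1 + 10^+0.77 + 10^-2.51)
   = 1 / (1 + 5.8884 + 0.0030903) = 1/6.8915 = 0.1451
[CO2*] = α₀ × DIC = 0.1451 × 3.97 = 0.576 mmol/L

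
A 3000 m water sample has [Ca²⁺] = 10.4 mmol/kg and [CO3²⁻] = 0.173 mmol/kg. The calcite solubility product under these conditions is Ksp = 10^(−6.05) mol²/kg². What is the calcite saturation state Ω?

Ω = 2.02

Ksp = 10^(−6.05) = 8.913×10^-7
Ω = [Ca²⁺][CO3²⁻]/Ksp = (10.4×10^-3)(0.173×10^-3) / 8.913×10^-7 = 2.02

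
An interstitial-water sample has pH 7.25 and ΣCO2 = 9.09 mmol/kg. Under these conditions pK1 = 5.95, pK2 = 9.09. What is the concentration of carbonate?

α₂ = 1 / (1 + [H⁺]/K2 + [H⁺]²/(K1K2)) = 1 / (1 + 10^+1.84 + 10^+0.54)
   = 1 / (1 + 69.183 + 3.4674) = 1/73.650 = 0.01358
[CO3²⁻] = α₂ × DIC = 0.01358 × 9.09 = 0.123 mmol/kg

[CO3²⁻] = 0.123 mmol/kg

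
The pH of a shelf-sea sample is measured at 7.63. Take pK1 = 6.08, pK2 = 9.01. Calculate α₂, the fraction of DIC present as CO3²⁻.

α₂ = 0.0390

α₂ = 1 / (1 + [H⁺]/K2 + [H⁺]²/(K1K2)) = 1 / (1 + 10^+1.38 + 10^-0.17)
   = 1 / (1 + 23.988 + 0.67608) = 1/25.664 = 0.03896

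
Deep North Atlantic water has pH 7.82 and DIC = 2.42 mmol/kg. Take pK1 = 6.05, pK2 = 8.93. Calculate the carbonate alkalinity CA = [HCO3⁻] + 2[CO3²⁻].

CA = [HCO3⁻] + 2[CO3²⁻] = (α₁ + 2α₂)·DIC
At pH 7.82: [H⁺]/K1 = 10^-1.77 = 0.016982, K2/[H⁺] = 10^-1.11 = 0.077625
α₁ = 1/(1 + 0.016982 + 0.077625) = 1/1.0946 = 0.9136; α₂ = α₁·K2/[H⁺] = 0.07092
α₁ + 2α₂ = 1.0554
CA = 1.0554 × 2.42 = 2.55 mmol/kg

CA = 2.55 mmol/kg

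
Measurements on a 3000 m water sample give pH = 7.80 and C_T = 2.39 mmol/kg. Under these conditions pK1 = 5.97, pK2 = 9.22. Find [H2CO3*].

α₀ = 1 / (1 + K1/[H⁺] + K1K2/[H⁺]²) = 1 / (1 + 10^+1.83 + 10^+0.41)
   = 1 / (1 + 67.608 + 2.5704) = 1/71.179 = 0.01405
[CO2*] = α₀ × DIC = 0.01405 × 2.39 = 0.0336 mmol/kg

[CO2*] = 0.0336 mmol/kg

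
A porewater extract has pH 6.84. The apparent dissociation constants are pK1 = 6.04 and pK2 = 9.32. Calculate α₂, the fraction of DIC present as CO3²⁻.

α₂ = 1 / (1 + [H⁺]/K2 + [H⁺]²/(K1K2)) = 1 / (1 + 10^+2.48 + 10^+1.68)
   = 1 / (1 + 302.00 + 47.863) = 1/350.86 = 0.002850

α₂ = 0.00285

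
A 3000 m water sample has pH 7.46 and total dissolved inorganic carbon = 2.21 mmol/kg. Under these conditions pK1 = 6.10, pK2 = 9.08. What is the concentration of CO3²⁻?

[CO3²⁻] = 0.0497 mmol/kg

α₂ = 1 / (1 + [H⁺]/K2 + [H⁺]²/(K1K2)) = 1 / (1 + 10^+1.62 + 10^+0.26)
   = 1 / (1 + 41.687 + 1.8197) = 1/44.507 = 0.02247
[CO3²⁻] = α₂ × DIC = 0.02247 × 2.21 = 0.0497 mmol/kg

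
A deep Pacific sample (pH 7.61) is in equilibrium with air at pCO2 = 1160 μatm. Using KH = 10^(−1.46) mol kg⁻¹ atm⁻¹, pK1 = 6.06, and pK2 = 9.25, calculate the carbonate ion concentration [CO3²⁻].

[CO2*] = KH · pCO2 = 10^(−1.46) × 1160×10^-6 = 4.022×10^-5 mol/kg
α₀ = 1/(1 + K1/[H⁺] + K1K2/[H⁺]²) = 1/(1 + 10^+1.55 + 10^-0.09) = 0.02681
DIC = [CO2*]/α₀ = 4.022×10^-5 / 0.02681 = 1.500 mmol/kg
[CO3²⁻] = α₂·DIC; α₂ = 0.02180, so [CO3²⁻] = 0.02180 × 1.500 = 0.0327 mmol/kg

[CO3²⁻] = 0.0327 mmol/kg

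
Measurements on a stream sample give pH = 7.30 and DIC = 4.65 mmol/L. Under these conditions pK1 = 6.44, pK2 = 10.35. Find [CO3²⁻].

α₂ = 1 / (1 + [H⁺]/K2 + [H⁺]²/(K1K2)) = 1 / (1 + 10^+3.05 + 10^+2.19)
   = 1 / (1 + 1122.0 + 154.88) = 1/1277.9 = 0.0007825
[CO3²⁻] = α₂ × DIC = 0.0007825 × 4.65 = 0.00364 mmol/L = 3.64 μmol/L

[CO3²⁻] = 3.64 μmol/L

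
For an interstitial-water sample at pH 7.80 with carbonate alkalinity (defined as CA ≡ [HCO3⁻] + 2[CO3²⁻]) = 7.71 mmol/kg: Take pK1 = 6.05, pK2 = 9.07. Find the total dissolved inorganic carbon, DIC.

DIC = 7.46 mmol/kg

CA = [HCO3⁻] + 2[CO3²⁻] = (α₁ + 2α₂)·DIC
At pH 7.80: [H⁺]/K1 = 10^-1.75 = 0.017783, K2/[H⁺] = 10^-1.27 = 0.053703
α₁ = 1/(1 + 0.017783 + 0.053703) = 1/1.0715 = 0.9333; α₂ = α₁·K2/[H⁺] = 0.05012
α₁ + 2α₂ = 1.0335
DIC = CA / (α₁ + 2α₂) = 7.71 / 1.0335 = 7.46 mmol/kg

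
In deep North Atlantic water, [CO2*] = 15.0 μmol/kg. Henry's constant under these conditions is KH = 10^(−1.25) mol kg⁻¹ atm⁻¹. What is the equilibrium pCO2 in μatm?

pCO2 = 267 μatm

KH = 10^(−1.25) = 5.623×10^-2 mol kg⁻¹ atm⁻¹
pCO2 = [CO2*]/KH = 15.0×10^-6 / 5.623×10^-2 = 2.67×10^-4 atm = 267 μatm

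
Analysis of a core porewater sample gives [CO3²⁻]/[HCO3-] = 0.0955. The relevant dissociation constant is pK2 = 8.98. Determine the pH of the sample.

From K2 = [H⁺][CO3²⁻]/[HCO3-]:  pH = pK2 + log₁₀([CO3²⁻]/[HCO3-])
log₁₀(0.0955) = -1.020
pH = 8.98 + (-1.020) = 7.96

pH = 7.96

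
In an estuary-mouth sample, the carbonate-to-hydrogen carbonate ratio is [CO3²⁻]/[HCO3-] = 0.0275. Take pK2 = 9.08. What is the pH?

From K2 = [H⁺][CO3²⁻]/[HCO3-]:  pH = pK2 + log₁₀([CO3²⁻]/[HCO3-])
log₁₀(0.0275) = -1.561
pH = 9.08 + (-1.561) = 7.52

pH = 7.52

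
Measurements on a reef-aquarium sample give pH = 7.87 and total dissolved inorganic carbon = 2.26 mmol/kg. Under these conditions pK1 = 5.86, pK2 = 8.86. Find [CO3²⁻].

[CO3²⁻] = 0.208 mmol/kg

α₂ = 1 / (1 + [H⁺]/K2 + [H⁺]²/(K1K2)) = 1 / (1 + 10^+0.99 + 10^-1.02)
   = 1 / (1 + 9.7724 + 0.095499) = 1/10.868 = 0.09201
[CO3²⁻] = α₂ × DIC = 0.09201 × 2.26 = 0.208 mmol/kg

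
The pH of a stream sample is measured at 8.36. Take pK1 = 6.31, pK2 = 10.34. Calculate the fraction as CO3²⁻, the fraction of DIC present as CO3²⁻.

α₂ = 0.0103

α₂ = 1 / (1 + [H⁺]/K2 + [H⁺]²/(K1K2)) = 1 / (1 + 10^+1.98 + 10^-0.07)
   = 1 / (1 + 95.499 + 0.85114) = 1/97.350 = 0.01027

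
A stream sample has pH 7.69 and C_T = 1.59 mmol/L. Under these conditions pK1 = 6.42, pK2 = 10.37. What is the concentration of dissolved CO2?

[CO2*] = 0.0809 mmol/L

α₀ = 1 / (1 + K1/[H⁺] + K1K2/[H⁺]²) = 1 / (1 + 10^+1.27 + 10^-1.41)
   = 1 / (1 + 18.621 + 0.038905) = 1/19.660 = 0.05087
[CO2*] = α₀ × DIC = 0.05087 × 1.59 = 0.0809 mmol/L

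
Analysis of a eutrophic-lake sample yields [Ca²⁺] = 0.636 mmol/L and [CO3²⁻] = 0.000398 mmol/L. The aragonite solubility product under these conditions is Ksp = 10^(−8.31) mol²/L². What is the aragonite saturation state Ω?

Ω = 0.0517

Ksp = 10^(−8.31) = 4.898×10^-9
Ω = [Ca²⁺][CO3²⁻]/Ksp = (0.636×10^-3)(0.000398×10^-3) / 4.898×10^-9 = 0.0517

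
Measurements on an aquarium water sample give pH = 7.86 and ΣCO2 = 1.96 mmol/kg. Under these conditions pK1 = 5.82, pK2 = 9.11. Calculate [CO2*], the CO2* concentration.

α₀ = 1 / (1 + K1/[H⁺] + K1K2/[H⁺]²) = 1 / (1 + 10^+2.04 + 10^+0.79)
   = 1 / (1 + 109.65 + 6.1660) = 1/116.81 = 0.008561
[CO2*] = α₀ × DIC = 0.008561 × 1.96 = 0.0168 mmol/kg = 16.8 μmol/kg

[CO2*] = 16.8 μmol/kg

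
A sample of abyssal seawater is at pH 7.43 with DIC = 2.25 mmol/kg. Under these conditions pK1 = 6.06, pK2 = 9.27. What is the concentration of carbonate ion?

α₂ = 1 / (1 + [H⁺]/K2 + [H⁺]²/(K1K2)) = 1 / (1 + 10^+1.84 + 10^+0.47)
   = 1 / (1 + 69.183 + 2.9512) = 1/73.134 = 0.01367
[CO3²⁻] = α₂ × DIC = 0.01367 × 2.25 = 0.0308 mmol/kg

[CO3²⁻] = 0.0308 mmol/kg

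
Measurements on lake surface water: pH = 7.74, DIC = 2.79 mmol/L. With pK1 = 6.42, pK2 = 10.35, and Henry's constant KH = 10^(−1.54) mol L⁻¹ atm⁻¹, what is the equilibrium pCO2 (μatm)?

α₀ = 1 / (1 + K1/[H⁺] + K1K2/[H⁺]²) = 1 / (1 + 10^+1.32 + 10^-1.29)
   = 1 / (1 + 20.893 + 0.051286) = 1/21.944 = 0.04557
[CO2*] = α₀ × DIC = 0.04557 × 2.79 = 0.1271 mmol/L
pCO2 = [CO2*]/KH = 1.271×10^-4 / 2.884×10^-2 = 4410 μatm

pCO2 = 4410 μatm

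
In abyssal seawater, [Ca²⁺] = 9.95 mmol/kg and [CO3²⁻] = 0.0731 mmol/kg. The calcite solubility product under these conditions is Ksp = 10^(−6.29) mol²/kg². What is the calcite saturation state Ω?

Ω = 1.42

Ksp = 10^(−6.29) = 5.129×10^-7
Ω = [Ca²⁺][CO3²⁻]/Ksp = (9.95×10^-3)(0.0731×10^-3) / 5.129×10^-7 = 1.42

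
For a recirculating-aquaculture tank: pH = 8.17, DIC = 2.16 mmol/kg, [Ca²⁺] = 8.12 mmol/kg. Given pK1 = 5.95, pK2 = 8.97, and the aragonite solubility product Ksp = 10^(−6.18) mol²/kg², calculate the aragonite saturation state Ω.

α₂ = 1 / (1 + [H⁺]/K2 + [H⁺]²/(K1K2)) = 1 / (1 + 10^+0.80 + 10^-1.42)
   = 1 / (1 + 6.3096 + 0.038019) = 1/7.3476 = 0.1361
[CO3²⁻] = α₂ × DIC = 0.1361 × 2.16 = 0.2940 mmol/kg
Ksp = 10^(−6.18) = 6.607×10^-7
Ω = [Ca²⁺][CO3²⁻]/Ksp = (8.12×10^-3)(2.940×10^-4) / 6.607×10^-7 = 3.61

Ω = 3.61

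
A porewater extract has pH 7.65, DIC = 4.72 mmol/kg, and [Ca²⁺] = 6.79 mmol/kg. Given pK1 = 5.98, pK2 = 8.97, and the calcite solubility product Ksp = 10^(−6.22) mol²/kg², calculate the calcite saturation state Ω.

Ω = 2.38

α₂ = 1 / (1 + [H⁺]/K2 + [H⁺]²/(K1K2)) = 1 / (1 + 10^+1.32 + 10^-0.35)
   = 1 / (1 + 20.893 + 0.44668) = 1/22.340 = 0.04476
[CO3²⁻] = α₂ × DIC = 0.04476 × 4.72 = 0.2113 mmol/kg
Ksp = 10^(−6.22) = 6.026×10^-7
Ω = [Ca²⁺][CO3²⁻]/Ksp = (6.79×10^-3)(2.113×10^-4) / 6.026×10^-7 = 2.38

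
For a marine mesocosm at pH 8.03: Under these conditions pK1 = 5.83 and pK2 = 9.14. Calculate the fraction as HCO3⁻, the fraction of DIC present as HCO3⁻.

α₁ = 1 / (1 + [H⁺]/K1 + K2/[H⁺]) = 1 / (1 + 10^-2.20 + 10^-1.11)
   = 1 / (1 + 0.0063096 + 0.077625) = 1/1.0839 = 0.9226

α₁ = 0.923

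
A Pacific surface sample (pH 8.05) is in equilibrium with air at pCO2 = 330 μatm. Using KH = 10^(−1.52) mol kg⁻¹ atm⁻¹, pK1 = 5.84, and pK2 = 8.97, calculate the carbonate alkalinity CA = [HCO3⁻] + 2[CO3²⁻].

[CO2*] = KH · pCO2 = 10^(−1.52) × 330×10^-6 = 9.966×10^-6 mol/kg
α₀ = 1/(1 + K1/[H⁺] + K1K2/[H⁺]²) = 1/(1 + 10^+2.21 + 10^+1.29) = 0.005474
DIC = [CO2*]/α₀ = 9.966×10^-6 / 0.005474 = 1.821 mmol/kg
CA = (α₁ + 2α₂)·DIC = (0.8878 + 2×0.1067) × 1.821 = 2.00 mmol/kg

CA = 2.00 mmol/kg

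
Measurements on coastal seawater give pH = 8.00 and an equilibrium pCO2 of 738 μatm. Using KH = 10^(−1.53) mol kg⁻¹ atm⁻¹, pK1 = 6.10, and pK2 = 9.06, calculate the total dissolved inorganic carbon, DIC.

DIC = 1.90 mmol/kg

[CO2*] = KH · pCO2 = 10^(−1.53) × 738×10^-6 = 2.178×10^-5 mol/kg
α₀ = 1/(1 + K1/[H⁺] + K1K2/[H⁺]²) = 1/(1 + 10^+1.90 + 10^+0.84) = 0.01145
DIC = [CO2*]/α₀ = 2.178×10^-5 / 0.01145 = 1.90 mmol/kg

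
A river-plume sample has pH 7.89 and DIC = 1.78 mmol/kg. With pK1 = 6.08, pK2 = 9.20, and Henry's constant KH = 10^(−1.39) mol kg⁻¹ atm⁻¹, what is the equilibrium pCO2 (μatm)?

pCO2 = 636 μatm

α₀ = 1 / (1 + K1/[H⁺] + K1K2/[H⁺]²) = 1 / (1 + 10^+1.81 + 10^+0.50)
   = 1 / (1 + 64.565 + 3.1623) = 1/68.728 = 0.01455
[CO2*] = α₀ × DIC = 0.01455 × 1.78 = 0.02590 mmol/kg
pCO2 = [CO2*]/KH = 2.590×10^-5 / 4.074×10^-2 = 636 μatm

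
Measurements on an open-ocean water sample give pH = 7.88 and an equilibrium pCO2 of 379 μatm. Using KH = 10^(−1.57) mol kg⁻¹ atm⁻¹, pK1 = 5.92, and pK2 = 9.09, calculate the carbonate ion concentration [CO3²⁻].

[CO3²⁻] = 0.0574 mmol/kg

[CO2*] = KH · pCO2 = 10^(−1.57) × 379×10^-6 = 1.020×10^-5 mol/kg
α₀ = 1/(1 + K1/[H⁺] + K1K2/[H⁺]²) = 1/(1 + 10^+1.96 + 10^+0.75) = 0.01022
DIC = [CO2*]/α₀ = 1.020×10^-5 / 0.01022 = 0.9979 mmol/kg
[CO3²⁻] = α₂·DIC; α₂ = 0.05748, so [CO3²⁻] = 0.05748 × 0.9979 = 0.0574 mmol/kg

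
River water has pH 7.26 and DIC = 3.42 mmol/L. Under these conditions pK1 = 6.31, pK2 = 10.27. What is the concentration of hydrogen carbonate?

[HCO3⁻] = 3.07 mmol/L

α₁ = 1 / (1 + [H⁺]/K1 + K2/[H⁺]) = 1 / (1 + 10^-0.95 + 10^-3.01)
   = 1 / (1 + 0.11220 + 0.00097724) = 1/1.1132 = 0.8983
[HCO3⁻] = α₁ × DIC = 0.8983 × 3.42 = 3.07 mmol/L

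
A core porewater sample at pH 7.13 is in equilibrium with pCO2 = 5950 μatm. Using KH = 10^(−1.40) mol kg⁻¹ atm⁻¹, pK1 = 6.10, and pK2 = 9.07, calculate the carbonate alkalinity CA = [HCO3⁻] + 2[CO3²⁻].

[CO2*] = KH · pCO2 = 10^(−1.40) × 5950×10^-6 = 2.369×10^-4 mol/kg
α₀ = 1/(1 + K1/[H⁺] + K1K2/[H⁺]²) = 1/(1 + 10^+1.03 + 10^-0.91) = 0.08447
DIC = [CO2*]/α₀ = 2.369×10^-4 / 0.08447 = 2.804 mmol/kg
CA = (α₁ + 2α₂)·DIC = (0.9051 + 2×0.01039) × 2.804 = 2.60 mmol/kg

CA = 2.60 mmol/kg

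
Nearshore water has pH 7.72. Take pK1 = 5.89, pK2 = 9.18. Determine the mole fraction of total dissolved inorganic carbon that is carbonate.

α₂ = 1 / (1 + [H⁺]/K2 + [H⁺]²/(K1K2)) = 1 / (1 + 10^+1.46 + 10^-0.37)
   = 1 / (1 + 28.840 + 0.42658) = 1/30.267 = 0.03304

α₂ = 0.0330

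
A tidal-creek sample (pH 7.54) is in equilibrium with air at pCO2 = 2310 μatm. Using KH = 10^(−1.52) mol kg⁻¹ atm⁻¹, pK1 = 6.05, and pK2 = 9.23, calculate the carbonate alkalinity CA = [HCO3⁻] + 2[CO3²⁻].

[CO2*] = KH · pCO2 = 10^(−1.52) × 2310×10^-6 = 6.976×10^-5 mol/kg
α₀ = 1/(1 + K1/[H⁺] + K1K2/[H⁺]²) = 1/(1 + 10^+1.49 + 10^-0.20) = 0.03074
DIC = [CO2*]/α₀ = 6.976×10^-5 / 0.03074 = 2.270 mmol/kg
CA = (α₁ + 2α₂)·DIC = (0.9499 + 2×0.01939) × 2.270 = 2.24 mmol/kg

CA = 2.24 mmol/kg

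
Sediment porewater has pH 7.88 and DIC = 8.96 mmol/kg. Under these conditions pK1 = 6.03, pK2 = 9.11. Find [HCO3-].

[HCO3⁻] = 8.35 mmol/kg

α₁ = 1 / (1 + [H⁺]/K1 + K2/[H⁺]) = 1 / (1 + 10^-1.85 + 10^-1.23)
   = 1 / (1 + 0.014125 + 0.058884) = 1/1.0730 = 0.9320
[HCO3⁻] = α₁ × DIC = 0.9320 × 8.96 = 8.35 mmol/kg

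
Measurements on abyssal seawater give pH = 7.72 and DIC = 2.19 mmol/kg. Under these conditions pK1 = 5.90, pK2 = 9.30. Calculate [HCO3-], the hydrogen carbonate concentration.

[HCO3⁻] = 2.10 mmol/kg

α₁ = 1 / (1 + [H⁺]/K1 + K2/[H⁺]) = 1 / (1 + 10^-1.82 + 10^-1.58)
   = 1 / (1 + 0.015136 + 0.026303) = 1/1.0414 = 0.9602
[HCO3⁻] = α₁ × DIC = 0.9602 × 2.19 = 2.10 mmol/kg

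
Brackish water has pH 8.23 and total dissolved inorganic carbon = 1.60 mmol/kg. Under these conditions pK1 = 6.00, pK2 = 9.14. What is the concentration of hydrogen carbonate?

α₁ = 1 / (1 + [H⁺]/K1 + K2/[H⁺]) = 1 / (1 + 10^-2.23 + 10^-0.91)
   = 1 / (1 + 0.0058884 + 0.12303) = 1/1.1289 = 0.8858
[HCO3⁻] = α₁ × DIC = 0.8858 × 1.60 = 1.42 mmol/kg

[HCO3⁻] = 1.42 mmol/kg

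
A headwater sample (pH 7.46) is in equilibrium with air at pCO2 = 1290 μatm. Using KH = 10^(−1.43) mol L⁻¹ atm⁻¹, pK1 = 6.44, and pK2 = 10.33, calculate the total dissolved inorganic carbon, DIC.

DIC = 0.550 mmol/L

[CO2*] = KH · pCO2 = 10^(−1.43) × 1290×10^-6 = 4.793×10^-5 mol/L
α₀ = 1/(1 + K1/[H⁺] + K1K2/[H⁺]²) = 1/(1 + 10^+1.02 + 10^-1.85) = 0.08707
DIC = [CO2*]/α₀ = 4.793×10^-5 / 0.08707 = 0.550 mmol/L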